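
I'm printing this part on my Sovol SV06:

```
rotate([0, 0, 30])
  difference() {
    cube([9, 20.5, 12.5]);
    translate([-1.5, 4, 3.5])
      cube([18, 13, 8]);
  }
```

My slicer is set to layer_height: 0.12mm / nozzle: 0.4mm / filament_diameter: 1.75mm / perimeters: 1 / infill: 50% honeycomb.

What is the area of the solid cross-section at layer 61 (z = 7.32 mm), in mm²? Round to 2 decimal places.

At z = 7.32 mm: the 9×20.5 cube contributes its full rectangle (area 184.50 mm²); the cube at (-1.5, 4) (footprint 18×13) is included at this height (area 234.00 mm²); Subtracting the remaining from the first: starting from the 9×20.5 cube (184.50 mm²), the 18×13 cube at (-1.5, 4) partially overlaps it — only the 117.00 mm² overlap (of its 234.00 mm²) is removed, clipping the outline — area = 67.50 mm²; (whole slice rotated 30° about Z — lengths, areas and connectivity unchanged). Overall, the cross-section has 2 separate islands. Net area = 67.50 mm².

67.50 mm²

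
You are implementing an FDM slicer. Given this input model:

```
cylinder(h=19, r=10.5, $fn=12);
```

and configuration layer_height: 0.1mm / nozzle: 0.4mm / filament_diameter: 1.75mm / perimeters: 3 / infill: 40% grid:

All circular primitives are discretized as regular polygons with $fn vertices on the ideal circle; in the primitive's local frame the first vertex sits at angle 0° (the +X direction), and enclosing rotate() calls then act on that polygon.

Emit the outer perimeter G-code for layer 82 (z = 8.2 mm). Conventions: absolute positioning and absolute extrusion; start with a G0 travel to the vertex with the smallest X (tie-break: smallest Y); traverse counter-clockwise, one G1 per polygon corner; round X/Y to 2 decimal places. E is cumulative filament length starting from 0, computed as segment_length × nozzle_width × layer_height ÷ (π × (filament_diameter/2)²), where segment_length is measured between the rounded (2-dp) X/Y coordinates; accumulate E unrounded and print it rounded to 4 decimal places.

G0 X-10.50 Y0.00 Z8.20
G1 X-9.09 Y-5.25 E0.0904
G1 X-5.25 Y-9.09 E0.1807
G1 X0.00 Y-10.50 E0.2711
G1 X5.25 Y-9.09 E0.3615
G1 X9.09 Y-5.25 E0.4518
G1 X10.50 Y0.00 E0.5422
G1 X9.09 Y5.25 E0.6326
G1 X5.25 Y9.09 E0.7229
G1 X0.00 Y10.50 E0.8133
G1 X-5.25 Y9.09 E0.9037
G1 X-9.09 Y5.25 E0.9941
G1 X-10.50 Y0.00 E1.0845

At z = 8.2 mm: the cylinder: section is a regular 12-gon, circumradius r=10.5. The outline is a single polygon with 12 vertices. Extrusion per mm of travel: 0.4 × 0.1 / (π × 0.875²) = 0.016630. Accumulating E over each segment gives final E = 1.0845.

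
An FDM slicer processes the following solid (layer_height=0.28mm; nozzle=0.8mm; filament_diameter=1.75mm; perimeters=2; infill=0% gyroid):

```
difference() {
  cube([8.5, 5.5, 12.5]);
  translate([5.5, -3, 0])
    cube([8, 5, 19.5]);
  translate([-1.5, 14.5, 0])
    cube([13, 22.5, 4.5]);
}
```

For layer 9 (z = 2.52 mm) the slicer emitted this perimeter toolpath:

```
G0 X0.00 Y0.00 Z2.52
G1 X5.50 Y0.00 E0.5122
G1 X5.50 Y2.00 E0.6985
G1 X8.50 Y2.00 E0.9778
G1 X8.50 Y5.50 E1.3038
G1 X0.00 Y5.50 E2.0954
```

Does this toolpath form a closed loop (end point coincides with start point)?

Start point (G0): (0.00, 0.00). End point (last G1): the path does not return to the start — open.

no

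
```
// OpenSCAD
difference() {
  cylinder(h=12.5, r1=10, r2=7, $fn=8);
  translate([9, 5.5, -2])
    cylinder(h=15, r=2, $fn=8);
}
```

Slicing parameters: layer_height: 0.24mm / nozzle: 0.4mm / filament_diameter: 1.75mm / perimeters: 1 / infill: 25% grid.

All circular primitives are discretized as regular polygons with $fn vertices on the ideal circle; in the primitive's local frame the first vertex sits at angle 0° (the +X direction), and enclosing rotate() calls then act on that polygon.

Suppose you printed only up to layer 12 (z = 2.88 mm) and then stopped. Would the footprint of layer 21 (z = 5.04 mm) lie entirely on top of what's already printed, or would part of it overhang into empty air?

Compare the two slices. At z = 2.88: the cone contributes a regular 8-gon of circumradius 9.309 (interpolated between r1=10 and r2=7 at t=0.230) (area = (8/2)·9.309²·sin(360°/8) = 245.09 mm²); the r=2 cylinder at (9, 5.5) gives a regular 8-gon of circumradius 2 (constant along its height) (area = (8/2)·2.000²·sin(360°/8) = 11.31 mm²); Subtracting the remaining from the first: starting from the cone (245.09 mm²), the r=2 cylinder at (9, 5.5) partially overlaps it — only the 0.04 mm² overlap (of its 11.31 mm²) is removed, clipping the outline — area = 245.05 mm². At z = 5.04: the cone: at t=0.403 of its height the radius interpolates to r₁+(r₂−r₁)t = 8.790, giving a regular 8-gon of that circumradius (area = (8/2)·8.790²·sin(360°/8) = 218.56 mm²); the cylinder at (9, 5.5): section is a regular 8-gon, circumradius r=2 (area = (8/2)·2.000²·sin(360°/8) = 11.31 mm²); Taking the first minus the rest: starting from the cone (218.56 mm²), the r=2 cylinder at (9, 5.5) misses the remaining region (no effect) — area = 218.56 mm². Checking containment: the cross-section at z = 5.04 is a subset of the cross-section at z = 2.88.

entirely on top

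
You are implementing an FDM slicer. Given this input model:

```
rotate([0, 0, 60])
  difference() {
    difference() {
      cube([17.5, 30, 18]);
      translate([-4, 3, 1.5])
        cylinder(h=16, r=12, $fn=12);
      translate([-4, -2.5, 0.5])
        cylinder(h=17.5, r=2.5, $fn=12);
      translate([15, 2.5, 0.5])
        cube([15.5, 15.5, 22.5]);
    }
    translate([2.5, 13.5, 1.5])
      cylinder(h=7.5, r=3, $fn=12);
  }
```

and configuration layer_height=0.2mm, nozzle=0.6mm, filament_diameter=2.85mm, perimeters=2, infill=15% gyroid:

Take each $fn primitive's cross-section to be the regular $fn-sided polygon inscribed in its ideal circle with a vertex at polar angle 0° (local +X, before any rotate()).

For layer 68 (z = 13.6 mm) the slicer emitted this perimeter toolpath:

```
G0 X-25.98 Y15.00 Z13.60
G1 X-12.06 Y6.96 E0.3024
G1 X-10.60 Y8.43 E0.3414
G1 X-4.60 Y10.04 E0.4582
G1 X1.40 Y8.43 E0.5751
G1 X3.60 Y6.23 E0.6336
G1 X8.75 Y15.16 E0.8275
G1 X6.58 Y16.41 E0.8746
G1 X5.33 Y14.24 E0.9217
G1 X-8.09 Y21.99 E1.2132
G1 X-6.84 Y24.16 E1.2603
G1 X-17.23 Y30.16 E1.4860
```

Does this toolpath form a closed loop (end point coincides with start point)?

no

Start point (G0): (-25.98, 15.00). End point (last G1): the path does not return to the start — open.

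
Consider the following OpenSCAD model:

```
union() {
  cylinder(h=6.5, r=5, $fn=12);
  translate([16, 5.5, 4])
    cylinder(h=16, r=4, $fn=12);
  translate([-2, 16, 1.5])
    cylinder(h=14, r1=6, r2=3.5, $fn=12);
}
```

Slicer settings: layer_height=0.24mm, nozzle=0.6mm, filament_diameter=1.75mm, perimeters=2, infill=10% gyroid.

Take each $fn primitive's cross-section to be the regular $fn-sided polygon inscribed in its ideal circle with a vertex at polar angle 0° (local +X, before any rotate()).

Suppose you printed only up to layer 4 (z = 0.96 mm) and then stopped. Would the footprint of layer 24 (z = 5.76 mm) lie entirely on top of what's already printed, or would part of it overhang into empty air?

part overhangs

Compare the two slices. At z = 0.96: the cylinder: section is a regular 12-gon, circumradius r=5 (area = (12/2)·5.000²·sin(360°/12) = 75.00 mm²); the cylinder at (16, 5.5) is absent (z outside [4, 20]); the cone at (-2, 16) is not intersected at this z (z outside [1.5, 15.5]); Combining (union): only the r=5 cylinder is present, so the union is just that shape — area = 75.00 mm². At z = 5.76: the r=5 cylinder gives a regular 12-gon of circumradius 5 (constant along its height) (area = (12/2)·5.000²·sin(360°/12) = 75.00 mm²); the cylinder at (16, 5.5): section is a regular 12-gon, circumradius r=4 (area = (12/2)·4.000²·sin(360°/12) = 48.00 mm²); the cone at (-2, 16): at t=0.304 of its height the radius interpolates to r₁+(r₂−r₁)t = 5.239, giving a regular 12-gon of that circumradius (area = (12/2)·5.239²·sin(360°/12) = 82.35 mm²); Combining (union): the 3 present regions are separate (no shared area or edge), so areas and boundary lengths simply add and each stays a separate island — area = 205.35 mm². Checking containment: at z = 5.76 the cross-section extends beyond the z = 0.96 cross-section by about 130.35 mm².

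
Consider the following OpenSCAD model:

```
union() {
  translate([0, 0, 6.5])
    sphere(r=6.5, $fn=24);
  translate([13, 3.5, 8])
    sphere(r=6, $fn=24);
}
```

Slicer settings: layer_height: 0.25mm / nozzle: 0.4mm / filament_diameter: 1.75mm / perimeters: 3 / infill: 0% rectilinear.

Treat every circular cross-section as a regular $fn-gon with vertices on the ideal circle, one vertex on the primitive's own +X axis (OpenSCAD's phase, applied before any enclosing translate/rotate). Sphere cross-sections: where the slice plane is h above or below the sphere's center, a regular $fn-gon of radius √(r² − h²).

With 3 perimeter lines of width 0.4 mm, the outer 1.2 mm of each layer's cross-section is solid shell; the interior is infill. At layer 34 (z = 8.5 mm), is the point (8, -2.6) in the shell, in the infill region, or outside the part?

At z = 8.5 mm: the r=6.5 sphere slices to a regular 24-gon of circumradius 6.185 (√(r²−h²) with h=2 from center); the r=6 sphere at (13, 3.5) slices to a regular 24-gon of circumradius 5.979 (√(r²−h²) with h=0.5 from center); Taking the union: the 2 present regions are separate (no shared area or edge), so areas and boundary lengths simply add and each stays a separate island — 2 connected regions. Overall, the cross-section has 2 separate islands. The nearest boundary edge runs (10.01, -1.68)→(8.77, -0.73); distance from the point to it = 1.96 mm. The point is not inside any of the regions above, so it lies outside the cross-section (1.96 mm from the nearest boundary).

outside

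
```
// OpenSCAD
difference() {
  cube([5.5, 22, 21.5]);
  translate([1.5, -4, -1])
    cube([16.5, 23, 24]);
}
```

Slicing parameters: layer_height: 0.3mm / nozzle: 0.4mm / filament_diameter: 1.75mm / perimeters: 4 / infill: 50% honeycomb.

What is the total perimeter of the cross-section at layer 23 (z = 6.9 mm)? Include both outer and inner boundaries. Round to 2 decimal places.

At z = 6.9 mm: the cube (footprint 5.5×22) is included at this height (perimeter 55.00 mm); the 16.5×23 cube at (1.5, -4) contributes its full rectangle (perimeter 79.00 mm); After the difference (first − rest): starting from the 5.5×22 cube, the 16.5×23 cube at (1.5, -4) partially overlaps it — only the 76.00 mm² overlap (of its 379.50 mm²) is removed, clipping the outline — boundary = 55.00 mm. Overall, the cross-section is a single solid region. Total boundary length (outer) = 55.00 mm.

55.00 mm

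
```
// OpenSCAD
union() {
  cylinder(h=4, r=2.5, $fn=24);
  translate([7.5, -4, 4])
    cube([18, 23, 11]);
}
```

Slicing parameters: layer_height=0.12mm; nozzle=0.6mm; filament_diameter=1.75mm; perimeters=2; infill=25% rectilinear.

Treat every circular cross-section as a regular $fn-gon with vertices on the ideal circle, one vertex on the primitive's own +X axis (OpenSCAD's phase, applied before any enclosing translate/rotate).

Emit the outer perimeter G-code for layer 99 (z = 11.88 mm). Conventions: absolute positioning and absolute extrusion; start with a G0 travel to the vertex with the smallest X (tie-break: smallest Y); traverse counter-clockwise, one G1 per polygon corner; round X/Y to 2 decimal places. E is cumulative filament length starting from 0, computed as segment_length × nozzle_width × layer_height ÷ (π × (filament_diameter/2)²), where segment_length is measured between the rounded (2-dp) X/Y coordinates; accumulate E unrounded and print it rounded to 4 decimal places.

At z = 11.88 mm: the cylinder is not intersected at this z (z outside [0, 4]); the cube at (7.5, -4) is present — its section is the full 18×23 rectangle; Merging all regions: only the 18×23 cube at (7.5, -4) is present, so the union is just that shape — 1 connected region. The outline is a single polygon with 4 vertices. Extrusion per mm of travel: 0.6 × 0.12 / (π × 0.875²) = 0.029934. Accumulating E over each segment gives final E = 2.4546.

G0 X7.50 Y-4.00 Z11.88
G1 X25.50 Y-4.00 E0.5388
G1 X25.50 Y19.00 E1.2273
G1 X7.50 Y19.00 E1.7661
G1 X7.50 Y-4.00 E2.4546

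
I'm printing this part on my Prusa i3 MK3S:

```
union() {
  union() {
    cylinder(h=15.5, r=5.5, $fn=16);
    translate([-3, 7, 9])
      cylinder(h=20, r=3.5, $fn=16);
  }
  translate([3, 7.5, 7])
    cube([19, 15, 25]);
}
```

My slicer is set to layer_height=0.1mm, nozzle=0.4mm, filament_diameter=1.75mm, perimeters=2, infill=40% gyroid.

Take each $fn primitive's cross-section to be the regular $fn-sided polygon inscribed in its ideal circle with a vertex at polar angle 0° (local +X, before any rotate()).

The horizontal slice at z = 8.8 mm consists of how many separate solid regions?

At z = 8.8 mm: the r=5.5 cylinder gives a regular 16-gon of circumradius 5.5 (constant along its height); the cylinder at (-3, 7) is absent (z outside [9, 29]); Taking the union: only the r=5.5 cylinder is present, so the union is just that shape — 1 connected region; the cube at (3, 7.5) is present — its section is the full 19×15 rectangle; Combining (union): the 2 present regions are separate (no shared area or edge), so areas and boundary lengths simply add and each stays a separate island — 2 connected regions. The result has 2 disconnected regions.

2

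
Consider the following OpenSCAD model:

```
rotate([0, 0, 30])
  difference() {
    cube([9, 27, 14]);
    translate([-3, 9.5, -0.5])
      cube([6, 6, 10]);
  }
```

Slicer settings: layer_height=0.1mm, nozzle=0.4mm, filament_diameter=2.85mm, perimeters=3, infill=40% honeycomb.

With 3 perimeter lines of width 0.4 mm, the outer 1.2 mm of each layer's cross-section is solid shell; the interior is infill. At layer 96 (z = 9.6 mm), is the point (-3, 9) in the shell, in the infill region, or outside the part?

infill

At z = 9.6 mm: the cube is present — its section is the full 9×27 rectangle; the cube at (-3, 9.5) is not intersected at this z (z outside [-0.5, 9.5]); Taking the first minus the rest: none of the subtracted shapes is present at this height, so the 9×27 cube is unchanged — 1 connected region; (whole slice rotated 30° about Z — lengths, areas and connectivity unchanged). Overall, the cross-section is a single solid region. Undo the 30° rotation: the query point maps to (1.902, 9.294) in the un-rotated model frame. The nearest boundary edge runs (0.00, 27.00)→(0.00, 0.00); distance from the point to it = 1.90 mm. The point is inside the cross-section and 1.90 mm from the nearest boundary — more than the 1.2 mm shell width (3 × 0.4), so it's in the infill interior.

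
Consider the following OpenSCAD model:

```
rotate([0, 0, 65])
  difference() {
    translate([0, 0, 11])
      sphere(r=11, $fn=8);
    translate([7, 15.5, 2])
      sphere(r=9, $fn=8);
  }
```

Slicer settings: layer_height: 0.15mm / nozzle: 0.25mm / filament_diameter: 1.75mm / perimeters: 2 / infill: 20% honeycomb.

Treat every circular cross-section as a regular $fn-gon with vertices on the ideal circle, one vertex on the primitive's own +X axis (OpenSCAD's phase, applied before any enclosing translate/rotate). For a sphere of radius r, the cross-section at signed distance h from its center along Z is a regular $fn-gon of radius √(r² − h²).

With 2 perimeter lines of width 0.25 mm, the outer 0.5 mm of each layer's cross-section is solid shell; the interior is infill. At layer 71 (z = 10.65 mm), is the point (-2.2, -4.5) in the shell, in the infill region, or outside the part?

infill

At z = 10.65 mm: the r=11 sphere slices to a regular 8-gon of circumradius 10.994 (√(r²−h²) with h=0.35 from center); the sphere at (7, 15.5): section is a regular 8-gon, circumradius = √(r²−h²) = √(9²−8.65²) = 2.485; Taking the first minus the rest: starting from the r=11 sphere, the r=9 sphere at (7, 15.5) misses the remaining region (no effect) — 1 connected region; (whole slice rotated 65° about Z — lengths, areas and connectivity unchanged). Overall, the cross-section is a single solid region. Undo the 65° rotation: the query point maps to (-5.008, 0.092) in the un-rotated model frame. The nearest boundary edge runs (-10.99, 0.00)→(-7.77, 7.77); distance from the point to it = 5.50 mm. The point is inside the cross-section and 5.50 mm from the nearest boundary — more than the 0.5 mm shell width (2 × 0.25), so it's in the infill interior.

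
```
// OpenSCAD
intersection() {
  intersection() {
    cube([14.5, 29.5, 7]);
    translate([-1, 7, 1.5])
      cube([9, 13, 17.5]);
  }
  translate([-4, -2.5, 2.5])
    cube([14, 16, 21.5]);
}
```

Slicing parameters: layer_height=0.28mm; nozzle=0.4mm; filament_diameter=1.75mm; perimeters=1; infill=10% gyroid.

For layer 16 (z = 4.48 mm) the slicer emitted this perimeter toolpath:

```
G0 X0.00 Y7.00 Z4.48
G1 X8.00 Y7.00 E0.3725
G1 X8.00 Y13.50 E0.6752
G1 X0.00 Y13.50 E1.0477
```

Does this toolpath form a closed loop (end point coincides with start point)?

Start point (G0): (0.00, 7.00). End point (last G1): the path does not return to the start — open.

no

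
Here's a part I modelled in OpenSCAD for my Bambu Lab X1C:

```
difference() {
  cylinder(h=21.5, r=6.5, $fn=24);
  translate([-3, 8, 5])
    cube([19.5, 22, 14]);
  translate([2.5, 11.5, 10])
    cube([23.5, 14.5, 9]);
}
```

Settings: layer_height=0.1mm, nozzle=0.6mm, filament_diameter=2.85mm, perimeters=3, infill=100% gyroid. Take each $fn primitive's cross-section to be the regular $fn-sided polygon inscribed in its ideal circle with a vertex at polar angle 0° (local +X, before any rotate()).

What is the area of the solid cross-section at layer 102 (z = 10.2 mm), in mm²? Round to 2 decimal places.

131.22 mm²

At z = 10.2 mm: the r=6.5 cylinder gives a regular 24-gon of circumradius 6.5 (constant along its height) (area = (24/2)·6.500²·sin(360°/24) = 131.22 mm²); the cube at (-3, 8) is present — its section is the full 19.5×22 rectangle (area 429.00 mm²); the cube at (2.5, 11.5) (footprint 23.5×14.5) is included at this height (area 340.75 mm²); Taking the first minus the rest: starting from the r=6.5 cylinder (131.22 mm²), the 19.5×22 cube at (-3, 8) misses the remaining region (no effect); the 23.5×14.5 cube at (2.5, 11.5) misses the remaining region (no effect) — area = 131.22 mm². Overall, the cross-section is a single solid region. Net area = 131.22 mm².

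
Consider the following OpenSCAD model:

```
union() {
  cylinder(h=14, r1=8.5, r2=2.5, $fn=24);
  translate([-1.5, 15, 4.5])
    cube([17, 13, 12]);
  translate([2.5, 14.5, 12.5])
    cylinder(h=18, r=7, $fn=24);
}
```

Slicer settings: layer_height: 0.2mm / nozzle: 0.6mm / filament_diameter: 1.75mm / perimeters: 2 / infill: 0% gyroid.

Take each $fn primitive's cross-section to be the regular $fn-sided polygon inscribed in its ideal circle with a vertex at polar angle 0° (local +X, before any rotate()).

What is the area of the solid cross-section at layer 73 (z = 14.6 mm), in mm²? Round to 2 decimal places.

314.40 mm²

At z = 14.6 mm: the cone is not intersected at this z (z outside [0, 14]); the 17×13 cube at (-1.5, 15) contributes its full rectangle (area 221.00 mm²); the r=7 cylinder at (2.5, 14.5) gives a regular 24-gon of circumradius 7 (constant along its height) (area = (24/2)·7.000²·sin(360°/24) = 152.19 mm²); Taking the union: the regions partially overlap — summed areas 373.19 mm² minus the doubly-counted overlap 58.79 mm² gives 314.40 mm² — area = 314.40 mm². Overall, the cross-section is a single solid region. Net area = 314.40 mm².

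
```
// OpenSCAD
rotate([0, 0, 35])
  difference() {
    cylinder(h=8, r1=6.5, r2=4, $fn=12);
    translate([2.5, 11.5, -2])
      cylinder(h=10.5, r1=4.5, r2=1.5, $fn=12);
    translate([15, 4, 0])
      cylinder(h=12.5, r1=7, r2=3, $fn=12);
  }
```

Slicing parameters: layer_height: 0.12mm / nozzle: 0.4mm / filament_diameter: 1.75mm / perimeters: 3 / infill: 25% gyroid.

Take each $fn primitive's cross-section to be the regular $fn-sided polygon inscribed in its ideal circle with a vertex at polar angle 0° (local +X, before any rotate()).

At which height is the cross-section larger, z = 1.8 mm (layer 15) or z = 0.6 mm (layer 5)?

layer 5 (z = 0.6 mm)

Layer 15 (z = 1.8): the cone (r1=6.5→r2=4) has section circumradius 5.938 here — a regular 12-gon (area = (12/2)·5.938²·sin(360°/12) = 105.76 mm²); the cone at (2.5, 11.5) contributes a regular 12-gon of circumradius 3.414 (interpolated between r1=4.5 and r2=1.5 at t=0.362) (area = (12/2)·3.414²·sin(360°/12) = 34.97 mm²); the cone at (15, 4) contributes a regular 12-gon of circumradius 6.424 (interpolated between r1=7 and r2=3 at t=0.144) (area = (12/2)·6.424²·sin(360°/12) = 123.80 mm²); Taking the first minus the rest: starting from the cone (105.76 mm²), the cone at (2.5, 11.5) misses the remaining region (no effect); the cone at (15, 4) misses the remaining region (no effect) — area = 105.76 mm²; (whole slice rotated 35° about Z — lengths, areas and connectivity unchanged). So its area = 105.76 mm². Layer 5 (z = 0.6): the cone: at t=0.075 of its height the radius interpolates to r₁+(r₂−r₁)t = 6.312, giving a regular 12-gon of that circumradius (area = (12/2)·6.312²·sin(360°/12) = 119.54 mm²); the cone at (2.5, 11.5): at t=0.248 of its height the radius interpolates to r₁+(r₂−r₁)t = 3.757, giving a regular 12-gon of that circumradius (area = (12/2)·3.757²·sin(360°/12) = 42.35 mm²); the cone at (15, 4): at t=0.048 of its height the radius interpolates to r₁+(r₂−r₁)t = 6.808, giving a regular 12-gon of that circumradius (area = (12/2)·6.808²·sin(360°/12) = 139.05 mm²); Taking the first minus the rest: starting from the cone (119.54 mm²), the cone at (2.5, 11.5) misses the remaining region (no effect); the cone at (15, 4) misses the remaining region (no effect) — area = 119.54 mm²; (whole slice rotated 35° about Z — lengths, areas and connectivity unchanged). So its area = 119.54 mm². Layer 5 is larger (119.54 vs 105.76 mm²).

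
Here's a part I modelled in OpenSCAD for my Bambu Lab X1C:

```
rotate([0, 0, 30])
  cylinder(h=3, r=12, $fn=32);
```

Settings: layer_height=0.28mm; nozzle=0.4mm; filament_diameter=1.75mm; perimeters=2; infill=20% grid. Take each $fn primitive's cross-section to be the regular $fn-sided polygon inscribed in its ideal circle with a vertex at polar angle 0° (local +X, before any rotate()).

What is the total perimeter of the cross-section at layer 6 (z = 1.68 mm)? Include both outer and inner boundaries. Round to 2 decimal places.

75.28 mm

At z = 1.68 mm: the r=12 cylinder contributes a regular 32-gon of circumradius 12 (perimeter = 2·32·12.000·sin(180°/32) = 75.28 mm); (rotated 30° about Z; rotation is an isometry so areas/perimeters/island counts are preserved). Overall, the cross-section is a single solid region. Total boundary length (outer) = 75.28 mm.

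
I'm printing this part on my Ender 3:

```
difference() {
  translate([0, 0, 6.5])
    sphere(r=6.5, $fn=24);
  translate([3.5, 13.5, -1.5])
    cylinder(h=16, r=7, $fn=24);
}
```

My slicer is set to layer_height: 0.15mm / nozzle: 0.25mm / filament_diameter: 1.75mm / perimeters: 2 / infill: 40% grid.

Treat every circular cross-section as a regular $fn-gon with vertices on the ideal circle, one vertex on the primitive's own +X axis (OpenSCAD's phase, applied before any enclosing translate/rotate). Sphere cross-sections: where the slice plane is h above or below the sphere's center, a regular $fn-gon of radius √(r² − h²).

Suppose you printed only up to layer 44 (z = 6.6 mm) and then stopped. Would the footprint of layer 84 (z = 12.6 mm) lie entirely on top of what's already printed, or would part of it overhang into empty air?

Compare the two slices. At z = 6.6: the sphere: section is a regular 24-gon, circumradius = √(r²−h²) = √(6.5²−0.1²) = 6.499 (area = (24/2)·6.499²·sin(360°/24) = 131.19 mm²); the r=7 cylinder at (3.5, 13.5) gives a regular 24-gon of circumradius 7 (constant along its height) (area = (24/2)·7.000²·sin(360°/24) = 152.19 mm²); Subtracting the remaining from the first: starting from the r=6.5 sphere (131.19 mm²), the r=7 cylinder at (3.5, 13.5) misses the remaining region (no effect) — area = 131.19 mm². At z = 12.6: the sphere: section is a regular 24-gon, circumradius = √(r²−h²) = √(6.5²−6.1²) = 2.245 (area = (24/2)·2.245²·sin(360°/24) = 15.65 mm²); the r=7 cylinder at (3.5, 13.5) gives a regular 24-gon of circumradius 7 (constant along its height) (area = (24/2)·7.000²·sin(360°/24) = 152.19 mm²); After the difference (first − rest): starting from the r=6.5 sphere (15.65 mm²), the r=7 cylinder at (3.5, 13.5) misses the remaining region (no effect) — area = 15.65 mm². Checking containment: the cross-section at z = 12.6 is a subset of the cross-section at z = 6.6.

entirely on top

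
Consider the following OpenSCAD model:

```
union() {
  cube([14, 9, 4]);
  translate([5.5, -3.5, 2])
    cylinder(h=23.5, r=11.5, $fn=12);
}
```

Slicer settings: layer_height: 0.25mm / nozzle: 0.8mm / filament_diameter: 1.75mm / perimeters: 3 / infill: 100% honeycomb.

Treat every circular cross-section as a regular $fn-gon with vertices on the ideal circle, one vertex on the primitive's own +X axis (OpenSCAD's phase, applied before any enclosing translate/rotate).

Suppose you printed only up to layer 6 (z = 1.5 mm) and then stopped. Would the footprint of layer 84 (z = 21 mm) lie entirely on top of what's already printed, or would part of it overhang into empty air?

Compare the two slices. At z = 1.5: the 14×9 cube contributes its full rectangle (area 126.00 mm²); the cylinder at (5.5, -3.5) is not intersected at this z (z outside [2, 25.5]); Combining (union): only the 14×9 cube is present, so the union is just that shape — area = 126.00 mm². At z = 21: the cube is not intersected at this z (z outside [0, 4]); the r=11.5 cylinder at (5.5, -3.5) gives a regular 12-gon of circumradius 11.5 (constant along its height) (area = (12/2)·11.500²·sin(360°/12) = 396.75 mm²); Taking the union: only the r=11.5 cylinder at (5.5, -3.5) is present, so the union is just that shape — area = 396.75 mm². Checking containment: at z = 21 the cross-section extends beyond the z = 1.5 cross-section by about 301.25 mm².

part overhangs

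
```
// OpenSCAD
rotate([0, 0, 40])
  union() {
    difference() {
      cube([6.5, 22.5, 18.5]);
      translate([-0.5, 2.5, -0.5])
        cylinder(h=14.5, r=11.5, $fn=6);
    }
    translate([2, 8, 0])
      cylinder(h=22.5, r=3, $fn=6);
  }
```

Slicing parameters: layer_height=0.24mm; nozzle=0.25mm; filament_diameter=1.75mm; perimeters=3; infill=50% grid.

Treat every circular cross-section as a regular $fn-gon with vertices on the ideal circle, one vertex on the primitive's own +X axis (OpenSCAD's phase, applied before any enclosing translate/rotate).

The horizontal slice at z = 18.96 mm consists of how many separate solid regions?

1

At z = 18.96 mm: the cube is absent (z outside [0, 18.5]); the cylinder at (-0.5, 2.5) is not intersected at this z (z outside [-0.5, 14]); Subtracting the remaining from the first: the first operand is absent here, so nothing remains; the cylinder at (2, 8): section is a regular 6-gon, circumradius r=3; Taking the union: only the r=3 cylinder at (2, 8) is present, so the union is just that shape — 1 connected region; (rotated 40° about Z; rotation is an isometry so areas/perimeters/island counts are preserved). The result has 1 disconnected region.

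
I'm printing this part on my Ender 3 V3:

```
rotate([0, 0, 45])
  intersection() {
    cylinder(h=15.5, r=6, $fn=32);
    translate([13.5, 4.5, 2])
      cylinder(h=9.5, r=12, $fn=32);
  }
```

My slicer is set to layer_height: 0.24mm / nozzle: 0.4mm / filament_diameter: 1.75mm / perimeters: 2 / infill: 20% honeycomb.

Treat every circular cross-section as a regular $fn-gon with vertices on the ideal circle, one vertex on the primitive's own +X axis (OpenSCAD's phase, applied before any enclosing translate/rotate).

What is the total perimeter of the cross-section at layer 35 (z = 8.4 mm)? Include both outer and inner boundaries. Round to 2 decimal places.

At z = 8.4 mm: the r=6 cylinder gives a regular 32-gon of circumradius 6 (constant along its height) (perimeter = 2·32·6.000·sin(180°/32) = 37.64 mm); the r=12 cylinder at (13.5, 4.5) gives a regular 32-gon of circumradius 12 (constant along its height) (perimeter = 2·32·12.000·sin(180°/32) = 75.28 mm); After intersecting: the r=12 cylinder at (13.5, 4.5) partially overlaps the r=6 cylinder; clipping to the common part keeps 25.54 mm² — boundary = 21.91 mm; (whole slice rotated 45° about Z — lengths, areas and connectivity unchanged). Overall, the cross-section is a single solid region. Total boundary length (outer) = 21.91 mm.

21.91 mm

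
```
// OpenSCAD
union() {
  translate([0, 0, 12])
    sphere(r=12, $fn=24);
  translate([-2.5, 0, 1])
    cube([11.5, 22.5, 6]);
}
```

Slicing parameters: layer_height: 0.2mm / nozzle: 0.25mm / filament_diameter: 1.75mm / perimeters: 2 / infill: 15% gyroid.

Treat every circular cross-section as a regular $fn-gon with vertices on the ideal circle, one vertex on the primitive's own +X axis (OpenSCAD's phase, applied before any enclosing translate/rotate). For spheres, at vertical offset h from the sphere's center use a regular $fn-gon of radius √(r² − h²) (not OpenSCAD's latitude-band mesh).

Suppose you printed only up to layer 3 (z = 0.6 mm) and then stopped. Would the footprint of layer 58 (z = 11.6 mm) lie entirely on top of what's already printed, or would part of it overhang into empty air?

Compare the two slices. At z = 0.6: the sphere: section is a regular 24-gon, circumradius = √(r²−h²) = √(12²−11.4²) = 3.747 (area = (24/2)·3.747²·sin(360°/24) = 43.61 mm²); the cube at (-2.5, 0) does not reach this height (z outside [1, 7]); Merging all regions: only the r=12 sphere is present, so the union is just that shape — area = 43.61 mm². At z = 11.6: the r=12 sphere slices to a regular 24-gon of circumradius 11.993 (√(r²−h²) with h=0.4 from center) (area = (24/2)·11.993²·sin(360°/24) = 446.74 mm²); the cube at (-2.5, 0) is absent (z outside [1, 7]); Taking the union: only the r=12 sphere is present, so the union is just that shape — area = 446.74 mm². Checking containment: at z = 11.6 the cross-section extends beyond the z = 0.6 cross-section by about 403.14 mm².

part overhangs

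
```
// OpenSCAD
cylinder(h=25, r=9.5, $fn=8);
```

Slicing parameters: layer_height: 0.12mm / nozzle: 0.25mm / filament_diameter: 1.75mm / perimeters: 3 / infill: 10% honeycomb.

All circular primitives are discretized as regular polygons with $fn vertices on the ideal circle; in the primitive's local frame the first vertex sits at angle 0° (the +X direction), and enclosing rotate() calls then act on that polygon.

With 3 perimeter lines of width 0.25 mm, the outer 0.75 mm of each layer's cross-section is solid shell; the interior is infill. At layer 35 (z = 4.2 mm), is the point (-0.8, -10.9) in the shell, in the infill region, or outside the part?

outside

At z = 4.2 mm: the r=9.5 cylinder contributes a regular 8-gon of circumradius 9.5. Overall, the cross-section is a single solid region. The nearest boundary edge runs (-6.72, -6.72)→(-0.00, -9.50); distance from the point to it = 1.60 mm. The point is not inside any of the regions above, so it lies outside the cross-section (1.60 mm from the nearest boundary).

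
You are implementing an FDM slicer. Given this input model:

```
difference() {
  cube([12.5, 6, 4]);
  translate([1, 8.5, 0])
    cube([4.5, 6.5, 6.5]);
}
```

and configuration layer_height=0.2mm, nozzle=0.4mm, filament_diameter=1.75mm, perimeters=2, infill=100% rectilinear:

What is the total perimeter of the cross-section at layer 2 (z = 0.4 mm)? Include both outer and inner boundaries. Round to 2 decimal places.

37.00 mm

At z = 0.4 mm: the cube (footprint 12.5×6) is included at this height (perimeter 37.00 mm); the 4.5×6.5 cube at (1, 8.5) contributes its full rectangle (perimeter 22.00 mm); Taking the first minus the rest: starting from the 12.5×6 cube, the 4.5×6.5 cube at (1, 8.5) misses the remaining region (no effect) — boundary = 37.00 mm. Overall, the cross-section is a single solid region. Total boundary length (outer) = 37.00 mm.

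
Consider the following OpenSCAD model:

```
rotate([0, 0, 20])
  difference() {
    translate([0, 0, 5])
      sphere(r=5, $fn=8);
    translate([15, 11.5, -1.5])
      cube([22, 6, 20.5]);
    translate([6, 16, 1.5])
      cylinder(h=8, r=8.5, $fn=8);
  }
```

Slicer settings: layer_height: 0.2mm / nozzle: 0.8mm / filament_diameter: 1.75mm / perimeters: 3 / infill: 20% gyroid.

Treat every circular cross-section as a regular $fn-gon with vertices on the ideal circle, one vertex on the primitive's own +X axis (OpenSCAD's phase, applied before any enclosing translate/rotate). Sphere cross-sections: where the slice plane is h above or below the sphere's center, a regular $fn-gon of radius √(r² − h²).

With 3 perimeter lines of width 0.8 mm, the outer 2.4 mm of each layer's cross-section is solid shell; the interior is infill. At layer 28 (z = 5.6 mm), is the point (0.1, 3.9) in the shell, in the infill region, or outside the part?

At z = 5.6 mm: the sphere: section is a regular 8-gon, circumradius = √(r²−h²) = √(5²−0.6²) = 4.964; the 22×6 cube at (15, 11.5) contributes its full rectangle; the cylinder at (6, 16): section is a regular 8-gon, circumradius r=8.5; Subtracting the remaining from the first: starting from the r=5 sphere, the 22×6 cube at (15, 11.5) misses the remaining region (no effect); the r=8.5 cylinder at (6, 16) misses the remaining region (no effect) — 1 connected region; (whole slice rotated 20° about Z — lengths, areas and connectivity unchanged). Overall, the cross-section is a single solid region. Undo the 20° rotation: the query point maps to (1.428, 3.631) in the un-rotated model frame. The nearest boundary edge runs (0.00, 4.96)→(3.51, 3.51); distance from the point to it = 0.69 mm. The point is inside the cross-section, 0.69 mm from the nearest boundary — within the 2.4 mm shell band (3 × 0.8).

shell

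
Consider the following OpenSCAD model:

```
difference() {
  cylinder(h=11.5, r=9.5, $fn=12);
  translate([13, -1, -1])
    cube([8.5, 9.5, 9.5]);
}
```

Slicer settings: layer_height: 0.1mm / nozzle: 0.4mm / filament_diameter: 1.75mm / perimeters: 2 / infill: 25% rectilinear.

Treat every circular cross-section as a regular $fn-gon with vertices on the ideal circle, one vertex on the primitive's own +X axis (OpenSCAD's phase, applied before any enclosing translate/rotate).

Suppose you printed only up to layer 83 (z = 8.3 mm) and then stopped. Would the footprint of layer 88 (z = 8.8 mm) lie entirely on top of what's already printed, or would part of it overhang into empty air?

entirely on top

Compare the two slices. At z = 8.3: the r=9.5 cylinder gives a regular 12-gon of circumradius 9.5 (constant along its height) (area = (12/2)·9.500²·sin(360°/12) = 270.75 mm²); the cube at (13, -1) is present — its section is the full 8.5×9.5 rectangle (area 80.75 mm²); Taking the first minus the rest: starting from the r=9.5 cylinder (270.75 mm²), the 8.5×9.5 cube at (13, -1) misses the remaining region (no effect) — area = 270.75 mm². At z = 8.8: the r=9.5 cylinder gives a regular 12-gon of circumradius 9.5 (constant along its height) (area = (12/2)·9.500²·sin(360°/12) = 270.75 mm²); the cube at (13, -1) does not reach this height (z outside [-1, 8.5]); After the difference (first − rest): none of the subtracted shapes is present at this height, so the r=9.5 cylinder is unchanged — area = 270.75 mm². Checking containment: the cross-section at z = 8.8 is a subset of the cross-section at z = 8.3.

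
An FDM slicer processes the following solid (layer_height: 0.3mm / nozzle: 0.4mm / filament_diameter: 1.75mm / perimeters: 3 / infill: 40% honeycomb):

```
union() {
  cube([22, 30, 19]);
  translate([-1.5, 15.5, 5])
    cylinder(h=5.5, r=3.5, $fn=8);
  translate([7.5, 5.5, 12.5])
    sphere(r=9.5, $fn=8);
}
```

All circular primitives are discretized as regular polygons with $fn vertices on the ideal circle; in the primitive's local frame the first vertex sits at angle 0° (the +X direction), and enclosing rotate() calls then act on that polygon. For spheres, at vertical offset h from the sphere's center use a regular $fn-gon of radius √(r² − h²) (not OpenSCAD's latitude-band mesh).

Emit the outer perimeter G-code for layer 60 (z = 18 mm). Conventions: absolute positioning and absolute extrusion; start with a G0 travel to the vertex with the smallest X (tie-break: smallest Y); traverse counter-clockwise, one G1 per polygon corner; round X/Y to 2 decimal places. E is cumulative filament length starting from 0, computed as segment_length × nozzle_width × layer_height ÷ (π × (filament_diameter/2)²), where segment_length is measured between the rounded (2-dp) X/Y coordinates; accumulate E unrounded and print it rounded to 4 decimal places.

G0 X-0.25 Y5.50 Z18.00
G1 X0.00 Y4.91 E0.0320
G1 X0.00 Y0.00 E0.2769
G1 X2.08 Y0.00 E0.3807
G1 X7.50 Y-2.25 E0.6735
G1 X12.92 Y0.00 E0.9663
G1 X22.00 Y0.00 E1.4193
G1 X22.00 Y30.00 E2.9160
G1 X0.00 Y30.00 E4.0136
G1 X0.00 Y6.09 E5.2064
G1 X-0.25 Y5.50 E5.2384

At z = 18 mm: the cube (footprint 22×30) is included at this height; the cylinder at (-1.5, 15.5) is absent (z outside [5, 10.5]); the sphere at (7.5, 5.5): section is a regular 8-gon, circumradius = √(r²−h²) = √(9.5²−5.5²) = 7.746; Taking the union: the regions partially overlap (shared area 157.38 mm²), so overlapping operands fuse into one piece — 1 connected region. The outline is a single polygon with 10 vertices. Extrusion per mm of travel: 0.4 × 0.3 / (π × 0.875²) = 0.049890. Accumulating E over each segment gives final E = 5.2384.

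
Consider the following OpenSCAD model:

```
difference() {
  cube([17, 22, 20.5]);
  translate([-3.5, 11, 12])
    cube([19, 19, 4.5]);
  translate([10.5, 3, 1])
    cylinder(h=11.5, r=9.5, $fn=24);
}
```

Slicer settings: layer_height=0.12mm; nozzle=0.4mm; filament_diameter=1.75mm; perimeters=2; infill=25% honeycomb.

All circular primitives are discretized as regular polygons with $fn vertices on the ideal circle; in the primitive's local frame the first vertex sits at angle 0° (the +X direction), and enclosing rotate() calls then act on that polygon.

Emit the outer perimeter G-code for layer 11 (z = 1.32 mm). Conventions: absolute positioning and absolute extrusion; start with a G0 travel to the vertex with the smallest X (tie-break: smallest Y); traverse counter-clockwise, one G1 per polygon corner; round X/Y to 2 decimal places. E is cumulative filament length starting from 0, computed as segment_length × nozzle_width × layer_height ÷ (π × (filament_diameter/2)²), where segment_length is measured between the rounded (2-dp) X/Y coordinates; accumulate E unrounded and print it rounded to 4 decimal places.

At z = 1.32 mm: the cube is present — its section is the full 17×22 rectangle; the cube at (-3.5, 11) is absent (z outside [12, 16.5]); the r=9.5 cylinder at (10.5, 3) contributes a regular 24-gon of circumradius 9.5; Taking the first minus the rest: starting from the 17×22 cube, the r=9.5 cylinder at (10.5, 3) partially overlaps it — only the 173.56 mm² overlap (of its 280.30 mm²) is removed, clipping the outline — 1 connected region. The outline is a single polygon with 15 vertices. Extrusion per mm of travel: 0.4 × 0.12 / (π × 0.875²) = 0.019956. Accumulating E over each segment gives final E = 1.5524.

G0 X0.00 Y0.00 Z1.32
G1 X1.55 Y0.00 E0.0309
G1 X1.32 Y0.54 E0.0426
G1 X1.00 Y3.00 E0.0922
G1 X1.32 Y5.46 E0.1417
G1 X2.27 Y7.75 E0.1911
G1 X3.78 Y9.72 E0.2407
G1 X5.75 Y11.23 E0.2902
G1 X8.04 Y12.18 E0.3397
G1 X10.50 Y12.50 E0.3892
G1 X12.96 Y12.18 E0.4387
G1 X15.25 Y11.23 E0.4882
G1 X17.00 Y9.88 E0.5323
G1 X17.00 Y22.00 E0.7741
G1 X0.00 Y22.00 E1.1134
G1 X0.00 Y0.00 E1.5524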